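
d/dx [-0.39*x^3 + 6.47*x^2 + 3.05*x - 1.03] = -1.17*x^2 + 12.94*x + 3.05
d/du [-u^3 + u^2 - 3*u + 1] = -3*u^2 + 2*u - 3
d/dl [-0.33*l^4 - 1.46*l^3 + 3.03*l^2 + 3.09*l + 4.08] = -1.32*l^3 - 4.38*l^2 + 6.06*l + 3.09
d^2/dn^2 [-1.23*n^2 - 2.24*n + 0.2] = -2.46000000000000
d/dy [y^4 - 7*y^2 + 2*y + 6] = 4*y^3 - 14*y + 2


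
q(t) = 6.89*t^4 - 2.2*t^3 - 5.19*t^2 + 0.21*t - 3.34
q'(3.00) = 653.79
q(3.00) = 449.27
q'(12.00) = 46548.93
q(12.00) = 138321.26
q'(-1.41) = -75.53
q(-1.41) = 19.45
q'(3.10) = 725.65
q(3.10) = 518.20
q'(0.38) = -3.18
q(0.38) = -3.99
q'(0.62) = -2.19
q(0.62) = -4.71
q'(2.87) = 567.57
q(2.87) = 369.97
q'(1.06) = 14.62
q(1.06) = -2.87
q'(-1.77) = -154.92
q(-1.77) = 59.85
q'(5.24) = 3729.87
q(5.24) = 4733.23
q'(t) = 27.56*t^3 - 6.6*t^2 - 10.38*t + 0.21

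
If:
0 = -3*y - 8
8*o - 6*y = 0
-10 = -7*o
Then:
No Solution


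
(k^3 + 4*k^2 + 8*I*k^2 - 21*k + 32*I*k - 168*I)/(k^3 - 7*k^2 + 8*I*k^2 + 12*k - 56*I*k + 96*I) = (k + 7)/(k - 4)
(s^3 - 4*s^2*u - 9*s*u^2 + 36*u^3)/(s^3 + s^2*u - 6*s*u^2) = (s^2 - 7*s*u + 12*u^2)/(s*(s - 2*u))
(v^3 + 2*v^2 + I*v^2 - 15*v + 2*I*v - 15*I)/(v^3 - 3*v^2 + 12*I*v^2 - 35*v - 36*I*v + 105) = (v^2 + v*(5 + I) + 5*I)/(v^2 + 12*I*v - 35)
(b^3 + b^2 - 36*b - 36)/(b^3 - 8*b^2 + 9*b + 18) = (b + 6)/(b - 3)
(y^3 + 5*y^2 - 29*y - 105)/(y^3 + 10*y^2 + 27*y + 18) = (y^2 + 2*y - 35)/(y^2 + 7*y + 6)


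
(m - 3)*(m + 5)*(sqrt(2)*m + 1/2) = sqrt(2)*m^3 + m^2/2 + 2*sqrt(2)*m^2 - 15*sqrt(2)*m + m - 15/2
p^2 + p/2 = p*(p + 1/2)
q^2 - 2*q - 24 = (q - 6)*(q + 4)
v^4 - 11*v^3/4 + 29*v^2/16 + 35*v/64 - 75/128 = (v - 5/4)^2*(v - 3/4)*(v + 1/2)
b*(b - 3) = b^2 - 3*b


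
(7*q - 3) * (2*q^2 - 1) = 14*q^3 - 6*q^2 - 7*q + 3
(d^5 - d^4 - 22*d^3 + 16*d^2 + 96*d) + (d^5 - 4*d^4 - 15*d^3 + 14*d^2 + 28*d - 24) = 2*d^5 - 5*d^4 - 37*d^3 + 30*d^2 + 124*d - 24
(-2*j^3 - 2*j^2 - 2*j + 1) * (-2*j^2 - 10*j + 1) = 4*j^5 + 24*j^4 + 22*j^3 + 16*j^2 - 12*j + 1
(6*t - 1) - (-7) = 6*t + 6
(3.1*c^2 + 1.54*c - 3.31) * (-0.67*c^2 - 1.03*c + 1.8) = -2.077*c^4 - 4.2248*c^3 + 6.2115*c^2 + 6.1813*c - 5.958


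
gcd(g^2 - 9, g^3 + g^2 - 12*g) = g - 3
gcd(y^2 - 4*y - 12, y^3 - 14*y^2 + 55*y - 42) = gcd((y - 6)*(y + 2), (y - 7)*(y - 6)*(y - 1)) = y - 6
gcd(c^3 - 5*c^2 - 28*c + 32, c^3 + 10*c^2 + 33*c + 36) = c + 4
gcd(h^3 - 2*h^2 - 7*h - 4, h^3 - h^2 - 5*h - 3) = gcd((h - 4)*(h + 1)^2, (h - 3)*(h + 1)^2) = h^2 + 2*h + 1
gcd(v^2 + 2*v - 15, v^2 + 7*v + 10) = v + 5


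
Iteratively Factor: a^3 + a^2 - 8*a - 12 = (a + 2)*(a^2 - a - 6) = (a + 2)^2*(a - 3)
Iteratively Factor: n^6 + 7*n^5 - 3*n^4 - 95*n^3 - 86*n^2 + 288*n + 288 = (n + 3)*(n^5 + 4*n^4 - 15*n^3 - 50*n^2 + 64*n + 96) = (n + 1)*(n + 3)*(n^4 + 3*n^3 - 18*n^2 - 32*n + 96) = (n - 3)*(n + 1)*(n + 3)*(n^3 + 6*n^2 - 32) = (n - 3)*(n + 1)*(n + 3)*(n + 4)*(n^2 + 2*n - 8) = (n - 3)*(n + 1)*(n + 3)*(n + 4)^2*(n - 2)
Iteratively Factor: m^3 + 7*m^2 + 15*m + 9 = (m + 3)*(m^2 + 4*m + 3) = (m + 1)*(m + 3)*(m + 3)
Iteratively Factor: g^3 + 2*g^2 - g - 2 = (g - 1)*(g^2 + 3*g + 2) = (g - 1)*(g + 1)*(g + 2)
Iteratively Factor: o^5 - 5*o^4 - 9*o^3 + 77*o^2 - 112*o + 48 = (o - 4)*(o^4 - o^3 - 13*o^2 + 25*o - 12) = (o - 4)*(o - 1)*(o^3 - 13*o + 12) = (o - 4)*(o - 1)*(o + 4)*(o^2 - 4*o + 3) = (o - 4)*(o - 3)*(o - 1)*(o + 4)*(o - 1)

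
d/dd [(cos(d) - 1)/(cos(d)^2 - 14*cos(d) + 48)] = (cos(d)^2 - 2*cos(d) - 34)*sin(d)/(cos(d)^2 - 14*cos(d) + 48)^2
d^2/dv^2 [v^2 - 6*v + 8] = 2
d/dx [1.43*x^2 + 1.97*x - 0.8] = 2.86*x + 1.97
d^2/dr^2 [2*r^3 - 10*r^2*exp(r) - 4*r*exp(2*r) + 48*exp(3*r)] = -10*r^2*exp(r) - 16*r*exp(2*r) - 40*r*exp(r) + 12*r + 432*exp(3*r) - 16*exp(2*r) - 20*exp(r)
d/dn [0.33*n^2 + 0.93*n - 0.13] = 0.66*n + 0.93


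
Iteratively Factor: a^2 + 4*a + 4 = (a + 2)*(a + 2)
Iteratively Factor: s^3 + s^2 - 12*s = (s - 3)*(s^2 + 4*s) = (s - 3)*(s + 4)*(s)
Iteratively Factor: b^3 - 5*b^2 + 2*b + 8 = (b - 4)*(b^2 - b - 2) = (b - 4)*(b - 2)*(b + 1)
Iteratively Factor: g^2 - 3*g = (g)*(g - 3)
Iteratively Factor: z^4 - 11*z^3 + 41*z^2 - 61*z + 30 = (z - 5)*(z^3 - 6*z^2 + 11*z - 6) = (z - 5)*(z - 2)*(z^2 - 4*z + 3) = (z - 5)*(z - 3)*(z - 2)*(z - 1)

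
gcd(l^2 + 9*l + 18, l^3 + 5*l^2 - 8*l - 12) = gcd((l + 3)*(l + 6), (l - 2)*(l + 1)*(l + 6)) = l + 6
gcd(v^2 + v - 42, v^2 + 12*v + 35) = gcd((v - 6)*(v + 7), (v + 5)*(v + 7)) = v + 7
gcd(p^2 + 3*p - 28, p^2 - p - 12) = p - 4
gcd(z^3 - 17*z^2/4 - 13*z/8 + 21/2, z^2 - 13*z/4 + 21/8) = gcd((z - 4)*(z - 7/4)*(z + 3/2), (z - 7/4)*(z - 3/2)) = z - 7/4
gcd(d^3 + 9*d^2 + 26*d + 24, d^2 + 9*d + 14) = d + 2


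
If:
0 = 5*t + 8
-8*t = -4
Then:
No Solution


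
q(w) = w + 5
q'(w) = 1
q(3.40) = 8.40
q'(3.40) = 1.00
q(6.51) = 11.51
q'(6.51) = 1.00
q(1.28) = 6.28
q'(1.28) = 1.00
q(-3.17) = 1.83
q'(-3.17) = 1.00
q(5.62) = 10.62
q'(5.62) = 1.00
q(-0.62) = 4.38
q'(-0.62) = 1.00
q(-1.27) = 3.73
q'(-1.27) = 1.00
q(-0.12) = 4.88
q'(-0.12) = 1.00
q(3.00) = 8.00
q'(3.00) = 1.00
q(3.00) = 8.00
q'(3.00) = 1.00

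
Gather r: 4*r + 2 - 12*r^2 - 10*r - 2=-12*r^2 - 6*r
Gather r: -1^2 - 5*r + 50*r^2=50*r^2 - 5*r - 1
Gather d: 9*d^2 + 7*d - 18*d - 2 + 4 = 9*d^2 - 11*d + 2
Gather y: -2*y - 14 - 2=-2*y - 16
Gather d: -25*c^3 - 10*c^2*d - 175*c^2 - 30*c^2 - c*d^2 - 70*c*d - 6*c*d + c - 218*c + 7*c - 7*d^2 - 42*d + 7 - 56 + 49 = -25*c^3 - 205*c^2 - 210*c + d^2*(-c - 7) + d*(-10*c^2 - 76*c - 42)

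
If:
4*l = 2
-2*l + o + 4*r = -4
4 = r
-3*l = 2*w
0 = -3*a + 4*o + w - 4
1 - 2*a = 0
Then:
No Solution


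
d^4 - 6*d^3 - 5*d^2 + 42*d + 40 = (d - 5)*(d - 4)*(d + 1)*(d + 2)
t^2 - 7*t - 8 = (t - 8)*(t + 1)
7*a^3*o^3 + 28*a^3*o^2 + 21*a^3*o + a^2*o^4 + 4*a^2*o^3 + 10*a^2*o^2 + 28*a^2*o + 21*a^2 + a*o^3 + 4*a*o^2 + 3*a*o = (7*a + o)*(o + 3)*(a*o + 1)*(a*o + a)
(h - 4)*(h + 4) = h^2 - 16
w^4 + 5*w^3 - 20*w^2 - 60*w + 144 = (w - 3)*(w - 2)*(w + 4)*(w + 6)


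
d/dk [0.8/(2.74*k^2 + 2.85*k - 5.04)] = (-4.384*k - 2.28)/(2.74*k^2 + 2.85*k - 5.04)^2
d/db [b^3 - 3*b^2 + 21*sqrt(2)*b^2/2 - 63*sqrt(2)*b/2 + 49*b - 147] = 3*b^2 - 6*b + 21*sqrt(2)*b - 63*sqrt(2)/2 + 49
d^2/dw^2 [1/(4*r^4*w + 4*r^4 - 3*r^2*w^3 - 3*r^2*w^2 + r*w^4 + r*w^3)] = 2*(3*(3*r*w + r - 2*w^2 - w)*(4*r^3*w + 4*r^3 - 3*r*w^3 - 3*r*w^2 + w^4 + w^3) + (4*r^3 - 9*r*w^2 - 6*r*w + 4*w^3 + 3*w^2)^2)/(r*(4*r^3*w + 4*r^3 - 3*r*w^3 - 3*r*w^2 + w^4 + w^3)^3)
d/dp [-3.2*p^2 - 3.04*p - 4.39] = -6.4*p - 3.04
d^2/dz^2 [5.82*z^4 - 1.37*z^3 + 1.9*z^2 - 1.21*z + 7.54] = 69.84*z^2 - 8.22*z + 3.8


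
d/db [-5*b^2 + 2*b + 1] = 2 - 10*b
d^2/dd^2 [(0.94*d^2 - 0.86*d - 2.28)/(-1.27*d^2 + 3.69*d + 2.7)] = (-1.77635683940025e-15*d^4 - 6.036056*d^3 + 2.724912*d^2 - 46.414944*d + 46.884096)/(2.048383*d^6 - 17.854803*d^5 + 38.812851*d^4 + 25.674651*d^3 - 82.51551*d^2 - 80.7003*d - 19.683)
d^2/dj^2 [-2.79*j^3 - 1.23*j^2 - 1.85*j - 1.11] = -16.74*j - 2.46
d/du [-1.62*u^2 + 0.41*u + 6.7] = 0.41 - 3.24*u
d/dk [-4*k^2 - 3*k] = -8*k - 3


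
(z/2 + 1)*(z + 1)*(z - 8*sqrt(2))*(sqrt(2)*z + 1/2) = sqrt(2)*z^4/2 - 31*z^3/4 + 3*sqrt(2)*z^3/2 - 93*z^2/4 - sqrt(2)*z^2 - 31*z/2 - 6*sqrt(2)*z - 4*sqrt(2)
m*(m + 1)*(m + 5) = m^3 + 6*m^2 + 5*m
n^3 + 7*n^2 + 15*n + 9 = (n + 1)*(n + 3)^2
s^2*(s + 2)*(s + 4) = s^4 + 6*s^3 + 8*s^2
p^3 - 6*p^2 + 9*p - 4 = (p - 4)*(p - 1)^2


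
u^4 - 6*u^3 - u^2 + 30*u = u*(u - 5)*(u - 3)*(u + 2)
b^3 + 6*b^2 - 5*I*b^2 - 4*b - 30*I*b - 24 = (b + 6)*(b - 4*I)*(b - I)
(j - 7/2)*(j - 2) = j^2 - 11*j/2 + 7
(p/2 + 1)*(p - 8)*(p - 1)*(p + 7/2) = p^4/2 - 7*p^3/4 - 69*p^2/4 - 19*p/2 + 28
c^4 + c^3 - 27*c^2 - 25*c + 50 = (c - 5)*(c - 1)*(c + 2)*(c + 5)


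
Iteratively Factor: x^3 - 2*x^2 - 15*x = (x + 3)*(x^2 - 5*x) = (x - 5)*(x + 3)*(x)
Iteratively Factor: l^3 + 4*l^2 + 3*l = (l + 3)*(l^2 + l) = (l + 1)*(l + 3)*(l)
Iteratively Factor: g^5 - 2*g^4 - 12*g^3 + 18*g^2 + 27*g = (g - 3)*(g^4 + g^3 - 9*g^2 - 9*g) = g*(g - 3)*(g^3 + g^2 - 9*g - 9) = g*(g - 3)*(g + 3)*(g^2 - 2*g - 3) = g*(g - 3)*(g + 1)*(g + 3)*(g - 3)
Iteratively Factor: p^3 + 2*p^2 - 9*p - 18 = (p + 3)*(p^2 - p - 6) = (p - 3)*(p + 3)*(p + 2)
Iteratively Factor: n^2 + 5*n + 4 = (n + 4)*(n + 1)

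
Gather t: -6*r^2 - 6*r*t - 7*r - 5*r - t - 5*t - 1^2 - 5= -6*r^2 - 12*r + t*(-6*r - 6) - 6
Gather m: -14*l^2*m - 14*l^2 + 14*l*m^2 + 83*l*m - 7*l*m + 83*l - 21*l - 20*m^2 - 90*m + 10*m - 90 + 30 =-14*l^2 + 62*l + m^2*(14*l - 20) + m*(-14*l^2 + 76*l - 80) - 60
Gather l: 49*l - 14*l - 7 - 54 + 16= 35*l - 45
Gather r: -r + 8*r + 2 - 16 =7*r - 14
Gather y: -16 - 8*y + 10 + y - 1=-7*y - 7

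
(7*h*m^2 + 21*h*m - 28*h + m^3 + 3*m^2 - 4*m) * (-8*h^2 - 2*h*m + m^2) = -56*h^3*m^2 - 168*h^3*m + 224*h^3 - 22*h^2*m^3 - 66*h^2*m^2 + 88*h^2*m + 5*h*m^4 + 15*h*m^3 - 20*h*m^2 + m^5 + 3*m^4 - 4*m^3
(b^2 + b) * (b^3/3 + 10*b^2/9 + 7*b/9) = b^5/3 + 13*b^4/9 + 17*b^3/9 + 7*b^2/9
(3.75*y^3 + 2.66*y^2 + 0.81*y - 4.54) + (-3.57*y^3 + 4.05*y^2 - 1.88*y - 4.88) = 0.18*y^3 + 6.71*y^2 - 1.07*y - 9.42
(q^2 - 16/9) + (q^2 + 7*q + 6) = 2*q^2 + 7*q + 38/9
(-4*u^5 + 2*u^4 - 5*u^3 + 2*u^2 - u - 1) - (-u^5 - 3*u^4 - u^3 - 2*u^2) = -3*u^5 + 5*u^4 - 4*u^3 + 4*u^2 - u - 1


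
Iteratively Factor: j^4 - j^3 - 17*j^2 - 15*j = (j + 1)*(j^3 - 2*j^2 - 15*j) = (j - 5)*(j + 1)*(j^2 + 3*j) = (j - 5)*(j + 1)*(j + 3)*(j)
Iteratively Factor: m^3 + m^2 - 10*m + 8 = (m - 1)*(m^2 + 2*m - 8) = (m - 2)*(m - 1)*(m + 4)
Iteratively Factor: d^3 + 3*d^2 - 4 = (d + 2)*(d^2 + d - 2) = (d - 1)*(d + 2)*(d + 2)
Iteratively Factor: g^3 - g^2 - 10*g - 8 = (g + 1)*(g^2 - 2*g - 8) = (g - 4)*(g + 1)*(g + 2)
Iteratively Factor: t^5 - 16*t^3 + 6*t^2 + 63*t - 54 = (t - 3)*(t^4 + 3*t^3 - 7*t^2 - 15*t + 18) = (t - 3)*(t - 2)*(t^3 + 5*t^2 + 3*t - 9) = (t - 3)*(t - 2)*(t - 1)*(t^2 + 6*t + 9) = (t - 3)*(t - 2)*(t - 1)*(t + 3)*(t + 3)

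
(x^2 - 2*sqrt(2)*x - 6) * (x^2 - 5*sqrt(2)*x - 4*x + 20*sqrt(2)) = x^4 - 7*sqrt(2)*x^3 - 4*x^3 + 14*x^2 + 28*sqrt(2)*x^2 - 56*x + 30*sqrt(2)*x - 120*sqrt(2)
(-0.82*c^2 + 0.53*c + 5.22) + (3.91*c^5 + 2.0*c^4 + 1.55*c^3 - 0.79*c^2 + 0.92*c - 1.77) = 3.91*c^5 + 2.0*c^4 + 1.55*c^3 - 1.61*c^2 + 1.45*c + 3.45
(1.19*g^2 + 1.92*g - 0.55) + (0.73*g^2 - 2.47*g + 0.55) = 1.92*g^2 - 0.55*g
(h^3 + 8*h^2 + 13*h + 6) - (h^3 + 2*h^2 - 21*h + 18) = 6*h^2 + 34*h - 12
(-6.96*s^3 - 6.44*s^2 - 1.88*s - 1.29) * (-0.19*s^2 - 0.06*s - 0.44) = 1.3224*s^5 + 1.6412*s^4 + 3.806*s^3 + 3.1915*s^2 + 0.9046*s + 0.5676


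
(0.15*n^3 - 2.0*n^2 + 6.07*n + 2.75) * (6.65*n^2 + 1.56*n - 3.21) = 0.9975*n^5 - 13.066*n^4 + 36.764*n^3 + 34.1767*n^2 - 15.1947*n - 8.8275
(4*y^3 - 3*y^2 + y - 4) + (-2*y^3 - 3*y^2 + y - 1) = 2*y^3 - 6*y^2 + 2*y - 5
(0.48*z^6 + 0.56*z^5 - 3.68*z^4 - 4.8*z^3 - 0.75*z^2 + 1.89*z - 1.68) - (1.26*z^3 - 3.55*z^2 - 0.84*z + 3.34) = 0.48*z^6 + 0.56*z^5 - 3.68*z^4 - 6.06*z^3 + 2.8*z^2 + 2.73*z - 5.02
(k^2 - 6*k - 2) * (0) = 0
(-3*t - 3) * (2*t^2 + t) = -6*t^3 - 9*t^2 - 3*t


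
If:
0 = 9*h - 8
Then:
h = 8/9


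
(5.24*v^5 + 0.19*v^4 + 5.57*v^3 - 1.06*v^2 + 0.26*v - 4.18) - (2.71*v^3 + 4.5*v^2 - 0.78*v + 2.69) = 5.24*v^5 + 0.19*v^4 + 2.86*v^3 - 5.56*v^2 + 1.04*v - 6.87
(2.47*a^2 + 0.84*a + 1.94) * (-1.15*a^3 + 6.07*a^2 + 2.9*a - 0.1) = -2.8405*a^5 + 14.0269*a^4 + 10.0308*a^3 + 13.9648*a^2 + 5.542*a - 0.194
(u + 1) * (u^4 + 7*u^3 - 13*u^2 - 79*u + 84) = u^5 + 8*u^4 - 6*u^3 - 92*u^2 + 5*u + 84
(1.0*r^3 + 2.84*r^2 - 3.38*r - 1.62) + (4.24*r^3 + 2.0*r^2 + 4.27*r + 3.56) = 5.24*r^3 + 4.84*r^2 + 0.89*r + 1.94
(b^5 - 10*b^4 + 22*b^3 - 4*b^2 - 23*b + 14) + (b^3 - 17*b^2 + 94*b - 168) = b^5 - 10*b^4 + 23*b^3 - 21*b^2 + 71*b - 154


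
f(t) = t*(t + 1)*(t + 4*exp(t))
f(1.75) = 119.20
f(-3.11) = -19.24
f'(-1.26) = 0.89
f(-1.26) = -0.04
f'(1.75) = 227.05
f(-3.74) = -37.35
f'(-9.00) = 225.03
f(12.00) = 101560861.85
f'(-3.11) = 23.04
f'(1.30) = 104.39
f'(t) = t*(t + 1)*(4*exp(t) + 1) + t*(t + 4*exp(t)) + (t + 1)*(t + 4*exp(t)) = 4*t^2*exp(t) + 3*t^2 + 12*t*exp(t) + 2*t + 4*exp(t)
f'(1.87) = 276.54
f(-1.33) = -0.12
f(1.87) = 149.32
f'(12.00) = 117834924.99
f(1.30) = 47.77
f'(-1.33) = 1.35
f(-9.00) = -647.96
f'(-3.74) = 34.84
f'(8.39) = 1700809.25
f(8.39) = 1388113.88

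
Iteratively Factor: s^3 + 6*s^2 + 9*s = (s + 3)*(s^2 + 3*s) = (s + 3)^2*(s)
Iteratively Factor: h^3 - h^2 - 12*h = (h)*(h^2 - h - 12) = h*(h - 4)*(h + 3)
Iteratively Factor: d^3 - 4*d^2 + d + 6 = (d + 1)*(d^2 - 5*d + 6) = (d - 2)*(d + 1)*(d - 3)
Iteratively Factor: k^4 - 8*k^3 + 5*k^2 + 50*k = (k)*(k^3 - 8*k^2 + 5*k + 50) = k*(k - 5)*(k^2 - 3*k - 10) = k*(k - 5)^2*(k + 2)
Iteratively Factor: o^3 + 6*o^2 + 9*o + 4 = (o + 1)*(o^2 + 5*o + 4) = (o + 1)*(o + 4)*(o + 1)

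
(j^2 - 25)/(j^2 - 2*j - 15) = (j + 5)/(j + 3)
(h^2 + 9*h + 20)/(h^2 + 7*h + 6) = (h^2 + 9*h + 20)/(h^2 + 7*h + 6)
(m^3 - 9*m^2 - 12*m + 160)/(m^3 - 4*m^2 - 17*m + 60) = (m - 8)/(m - 3)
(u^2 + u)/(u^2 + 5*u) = (u + 1)/(u + 5)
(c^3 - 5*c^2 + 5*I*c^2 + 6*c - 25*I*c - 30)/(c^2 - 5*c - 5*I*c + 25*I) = (c^2 + 5*I*c + 6)/(c - 5*I)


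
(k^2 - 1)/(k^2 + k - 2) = (k + 1)/(k + 2)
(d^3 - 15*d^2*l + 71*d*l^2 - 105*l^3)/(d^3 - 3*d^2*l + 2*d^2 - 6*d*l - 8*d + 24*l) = (d^2 - 12*d*l + 35*l^2)/(d^2 + 2*d - 8)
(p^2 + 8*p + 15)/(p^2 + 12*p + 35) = (p + 3)/(p + 7)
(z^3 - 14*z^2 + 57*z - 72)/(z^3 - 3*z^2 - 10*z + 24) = (z^3 - 14*z^2 + 57*z - 72)/(z^3 - 3*z^2 - 10*z + 24)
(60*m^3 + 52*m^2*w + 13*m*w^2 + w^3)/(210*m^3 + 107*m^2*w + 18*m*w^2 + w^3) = (2*m + w)/(7*m + w)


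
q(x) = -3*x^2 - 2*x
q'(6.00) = -38.00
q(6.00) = -120.00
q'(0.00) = -2.00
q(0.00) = 0.00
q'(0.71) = -6.26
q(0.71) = -2.93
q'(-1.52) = 7.12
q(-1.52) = -3.89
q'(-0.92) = 3.52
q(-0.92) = -0.70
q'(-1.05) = 4.30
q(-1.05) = -1.21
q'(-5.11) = 28.66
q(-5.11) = -68.12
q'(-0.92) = 3.52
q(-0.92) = -0.70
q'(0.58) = -5.48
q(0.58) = -2.17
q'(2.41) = -16.46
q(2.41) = -22.24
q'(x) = -6*x - 2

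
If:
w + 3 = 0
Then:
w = -3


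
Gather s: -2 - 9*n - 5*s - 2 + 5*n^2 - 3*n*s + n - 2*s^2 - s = 5*n^2 - 8*n - 2*s^2 + s*(-3*n - 6) - 4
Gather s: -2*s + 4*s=2*s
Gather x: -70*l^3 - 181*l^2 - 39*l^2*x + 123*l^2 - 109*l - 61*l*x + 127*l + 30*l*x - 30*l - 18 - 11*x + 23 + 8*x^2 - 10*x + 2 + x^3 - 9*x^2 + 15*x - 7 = -70*l^3 - 58*l^2 - 12*l + x^3 - x^2 + x*(-39*l^2 - 31*l - 6)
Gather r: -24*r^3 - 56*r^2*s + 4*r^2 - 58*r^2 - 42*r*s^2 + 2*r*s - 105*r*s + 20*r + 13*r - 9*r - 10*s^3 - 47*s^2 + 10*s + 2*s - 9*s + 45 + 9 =-24*r^3 + r^2*(-56*s - 54) + r*(-42*s^2 - 103*s + 24) - 10*s^3 - 47*s^2 + 3*s + 54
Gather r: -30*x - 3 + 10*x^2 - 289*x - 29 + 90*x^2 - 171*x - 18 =100*x^2 - 490*x - 50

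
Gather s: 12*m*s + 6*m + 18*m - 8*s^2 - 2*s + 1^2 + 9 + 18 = 24*m - 8*s^2 + s*(12*m - 2) + 28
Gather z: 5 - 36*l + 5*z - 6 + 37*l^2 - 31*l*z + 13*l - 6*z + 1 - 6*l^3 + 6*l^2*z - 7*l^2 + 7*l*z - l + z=-6*l^3 + 30*l^2 - 24*l + z*(6*l^2 - 24*l)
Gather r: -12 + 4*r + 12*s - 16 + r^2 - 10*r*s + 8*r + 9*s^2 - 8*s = r^2 + r*(12 - 10*s) + 9*s^2 + 4*s - 28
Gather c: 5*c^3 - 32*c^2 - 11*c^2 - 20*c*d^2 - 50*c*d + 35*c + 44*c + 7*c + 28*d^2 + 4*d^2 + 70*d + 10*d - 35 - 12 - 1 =5*c^3 - 43*c^2 + c*(-20*d^2 - 50*d + 86) + 32*d^2 + 80*d - 48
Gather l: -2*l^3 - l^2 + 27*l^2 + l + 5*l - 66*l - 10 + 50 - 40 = -2*l^3 + 26*l^2 - 60*l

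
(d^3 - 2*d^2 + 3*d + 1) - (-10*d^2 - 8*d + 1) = d^3 + 8*d^2 + 11*d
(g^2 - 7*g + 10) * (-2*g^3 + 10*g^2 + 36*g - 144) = -2*g^5 + 24*g^4 - 54*g^3 - 296*g^2 + 1368*g - 1440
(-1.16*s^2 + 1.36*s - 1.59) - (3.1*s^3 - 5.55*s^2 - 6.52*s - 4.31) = -3.1*s^3 + 4.39*s^2 + 7.88*s + 2.72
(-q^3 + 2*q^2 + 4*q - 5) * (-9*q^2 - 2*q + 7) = 9*q^5 - 16*q^4 - 47*q^3 + 51*q^2 + 38*q - 35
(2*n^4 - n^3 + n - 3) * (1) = 2*n^4 - n^3 + n - 3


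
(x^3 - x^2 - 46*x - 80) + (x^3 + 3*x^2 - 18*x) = 2*x^3 + 2*x^2 - 64*x - 80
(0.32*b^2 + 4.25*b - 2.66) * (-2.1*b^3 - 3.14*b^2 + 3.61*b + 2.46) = -0.672*b^5 - 9.9298*b^4 - 6.6038*b^3 + 24.4821*b^2 + 0.852399999999999*b - 6.5436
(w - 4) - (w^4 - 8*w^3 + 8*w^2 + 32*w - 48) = -w^4 + 8*w^3 - 8*w^2 - 31*w + 44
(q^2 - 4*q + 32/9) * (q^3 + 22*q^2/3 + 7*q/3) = q^5 + 10*q^4/3 - 211*q^3/9 + 452*q^2/27 + 224*q/27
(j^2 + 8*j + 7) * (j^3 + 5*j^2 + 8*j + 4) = j^5 + 13*j^4 + 55*j^3 + 103*j^2 + 88*j + 28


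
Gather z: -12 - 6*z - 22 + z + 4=-5*z - 30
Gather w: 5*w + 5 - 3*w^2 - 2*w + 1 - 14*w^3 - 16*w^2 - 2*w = -14*w^3 - 19*w^2 + w + 6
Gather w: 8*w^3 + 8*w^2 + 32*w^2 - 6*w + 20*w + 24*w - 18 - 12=8*w^3 + 40*w^2 + 38*w - 30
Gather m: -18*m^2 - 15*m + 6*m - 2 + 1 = -18*m^2 - 9*m - 1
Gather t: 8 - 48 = -40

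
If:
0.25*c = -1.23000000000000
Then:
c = -4.92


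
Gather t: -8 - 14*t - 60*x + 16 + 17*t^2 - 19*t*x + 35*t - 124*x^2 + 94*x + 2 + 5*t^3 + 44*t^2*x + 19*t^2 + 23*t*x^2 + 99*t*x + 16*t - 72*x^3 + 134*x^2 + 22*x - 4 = 5*t^3 + t^2*(44*x + 36) + t*(23*x^2 + 80*x + 37) - 72*x^3 + 10*x^2 + 56*x + 6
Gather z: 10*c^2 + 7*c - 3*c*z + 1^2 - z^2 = 10*c^2 - 3*c*z + 7*c - z^2 + 1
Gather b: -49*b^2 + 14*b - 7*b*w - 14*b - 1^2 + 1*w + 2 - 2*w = -49*b^2 - 7*b*w - w + 1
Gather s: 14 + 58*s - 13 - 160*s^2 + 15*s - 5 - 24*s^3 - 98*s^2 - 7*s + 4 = -24*s^3 - 258*s^2 + 66*s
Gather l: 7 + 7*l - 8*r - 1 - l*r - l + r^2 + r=l*(6 - r) + r^2 - 7*r + 6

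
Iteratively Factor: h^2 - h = (h - 1)*(h)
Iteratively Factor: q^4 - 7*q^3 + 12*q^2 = (q - 3)*(q^3 - 4*q^2) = q*(q - 3)*(q^2 - 4*q) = q*(q - 4)*(q - 3)*(q)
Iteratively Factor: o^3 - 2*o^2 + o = (o - 1)*(o^2 - o) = o*(o - 1)*(o - 1)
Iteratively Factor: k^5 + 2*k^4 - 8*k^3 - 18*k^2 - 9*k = (k + 1)*(k^4 + k^3 - 9*k^2 - 9*k) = (k + 1)*(k + 3)*(k^3 - 2*k^2 - 3*k) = k*(k + 1)*(k + 3)*(k^2 - 2*k - 3) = k*(k + 1)^2*(k + 3)*(k - 3)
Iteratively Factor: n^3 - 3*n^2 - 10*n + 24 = (n + 3)*(n^2 - 6*n + 8) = (n - 4)*(n + 3)*(n - 2)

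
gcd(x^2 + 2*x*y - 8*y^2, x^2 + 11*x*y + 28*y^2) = x + 4*y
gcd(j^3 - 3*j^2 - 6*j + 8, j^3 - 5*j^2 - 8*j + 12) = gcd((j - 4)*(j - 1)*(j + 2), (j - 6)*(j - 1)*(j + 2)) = j^2 + j - 2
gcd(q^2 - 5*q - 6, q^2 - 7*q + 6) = q - 6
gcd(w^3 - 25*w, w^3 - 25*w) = w^3 - 25*w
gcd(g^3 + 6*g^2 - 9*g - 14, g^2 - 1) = g + 1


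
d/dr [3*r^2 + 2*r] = 6*r + 2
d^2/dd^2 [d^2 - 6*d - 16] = 2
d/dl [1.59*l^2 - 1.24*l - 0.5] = 3.18*l - 1.24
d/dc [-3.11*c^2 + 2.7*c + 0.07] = 2.7 - 6.22*c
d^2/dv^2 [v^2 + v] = 2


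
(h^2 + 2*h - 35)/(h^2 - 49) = (h - 5)/(h - 7)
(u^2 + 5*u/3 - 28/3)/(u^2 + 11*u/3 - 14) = (u + 4)/(u + 6)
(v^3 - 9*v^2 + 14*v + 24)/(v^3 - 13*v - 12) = (v - 6)/(v + 3)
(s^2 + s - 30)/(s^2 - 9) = (s^2 + s - 30)/(s^2 - 9)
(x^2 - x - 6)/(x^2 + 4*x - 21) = (x + 2)/(x + 7)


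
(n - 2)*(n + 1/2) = n^2 - 3*n/2 - 1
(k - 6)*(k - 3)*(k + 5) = k^3 - 4*k^2 - 27*k + 90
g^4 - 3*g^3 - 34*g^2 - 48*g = g*(g - 8)*(g + 2)*(g + 3)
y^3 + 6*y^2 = y^2*(y + 6)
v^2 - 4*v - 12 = (v - 6)*(v + 2)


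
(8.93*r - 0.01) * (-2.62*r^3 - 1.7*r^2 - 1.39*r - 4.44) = -23.3966*r^4 - 15.1548*r^3 - 12.3957*r^2 - 39.6353*r + 0.0444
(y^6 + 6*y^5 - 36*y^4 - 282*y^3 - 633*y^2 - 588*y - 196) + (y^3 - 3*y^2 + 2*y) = y^6 + 6*y^5 - 36*y^4 - 281*y^3 - 636*y^2 - 586*y - 196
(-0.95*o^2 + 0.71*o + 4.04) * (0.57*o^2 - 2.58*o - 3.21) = -0.5415*o^4 + 2.8557*o^3 + 3.5205*o^2 - 12.7023*o - 12.9684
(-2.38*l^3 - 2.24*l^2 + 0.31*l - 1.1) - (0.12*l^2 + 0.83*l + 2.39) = -2.38*l^3 - 2.36*l^2 - 0.52*l - 3.49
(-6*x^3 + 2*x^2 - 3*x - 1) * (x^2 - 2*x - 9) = -6*x^5 + 14*x^4 + 47*x^3 - 13*x^2 + 29*x + 9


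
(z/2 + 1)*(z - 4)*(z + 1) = z^3/2 - z^2/2 - 5*z - 4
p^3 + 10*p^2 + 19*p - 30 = (p - 1)*(p + 5)*(p + 6)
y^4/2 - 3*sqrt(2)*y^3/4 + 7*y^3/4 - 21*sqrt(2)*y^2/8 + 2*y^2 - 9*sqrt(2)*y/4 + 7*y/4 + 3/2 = (y/2 + 1)*(y + 3/2)*(y - sqrt(2))*(y - sqrt(2)/2)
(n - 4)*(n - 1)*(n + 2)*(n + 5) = n^4 + 2*n^3 - 21*n^2 - 22*n + 40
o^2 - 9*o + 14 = (o - 7)*(o - 2)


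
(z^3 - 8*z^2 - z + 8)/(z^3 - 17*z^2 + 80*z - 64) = (z + 1)/(z - 8)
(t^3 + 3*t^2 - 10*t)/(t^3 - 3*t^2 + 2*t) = (t + 5)/(t - 1)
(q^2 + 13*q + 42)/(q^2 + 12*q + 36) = (q + 7)/(q + 6)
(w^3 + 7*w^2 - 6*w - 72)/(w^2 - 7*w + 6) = (w^3 + 7*w^2 - 6*w - 72)/(w^2 - 7*w + 6)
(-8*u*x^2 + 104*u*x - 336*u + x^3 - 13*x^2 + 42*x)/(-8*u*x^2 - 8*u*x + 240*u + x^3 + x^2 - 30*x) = (x^2 - 13*x + 42)/(x^2 + x - 30)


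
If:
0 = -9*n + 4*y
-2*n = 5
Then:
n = -5/2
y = -45/8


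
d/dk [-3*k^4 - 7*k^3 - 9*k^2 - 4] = 3*k*(-4*k^2 - 7*k - 6)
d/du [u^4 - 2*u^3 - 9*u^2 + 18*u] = 4*u^3 - 6*u^2 - 18*u + 18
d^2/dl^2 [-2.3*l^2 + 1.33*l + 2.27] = -4.60000000000000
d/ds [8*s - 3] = 8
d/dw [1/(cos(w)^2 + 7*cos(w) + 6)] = (2*cos(w) + 7)*sin(w)/(cos(w)^2 + 7*cos(w) + 6)^2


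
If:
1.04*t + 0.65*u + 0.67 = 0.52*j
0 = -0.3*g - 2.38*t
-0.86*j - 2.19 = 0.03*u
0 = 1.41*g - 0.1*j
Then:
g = -0.17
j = -2.44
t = 0.02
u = -3.02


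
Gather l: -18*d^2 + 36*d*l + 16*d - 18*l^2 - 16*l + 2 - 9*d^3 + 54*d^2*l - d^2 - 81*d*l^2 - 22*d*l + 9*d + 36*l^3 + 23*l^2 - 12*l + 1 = -9*d^3 - 19*d^2 + 25*d + 36*l^3 + l^2*(5 - 81*d) + l*(54*d^2 + 14*d - 28) + 3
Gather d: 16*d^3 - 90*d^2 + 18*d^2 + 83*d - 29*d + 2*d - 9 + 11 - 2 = 16*d^3 - 72*d^2 + 56*d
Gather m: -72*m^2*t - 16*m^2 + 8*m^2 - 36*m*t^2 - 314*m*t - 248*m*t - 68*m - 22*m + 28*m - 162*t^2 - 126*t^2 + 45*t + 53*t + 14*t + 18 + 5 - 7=m^2*(-72*t - 8) + m*(-36*t^2 - 562*t - 62) - 288*t^2 + 112*t + 16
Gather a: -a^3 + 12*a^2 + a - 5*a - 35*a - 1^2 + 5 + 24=-a^3 + 12*a^2 - 39*a + 28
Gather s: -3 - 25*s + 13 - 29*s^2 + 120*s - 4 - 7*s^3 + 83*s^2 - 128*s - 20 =-7*s^3 + 54*s^2 - 33*s - 14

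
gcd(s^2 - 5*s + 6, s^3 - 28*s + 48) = s - 2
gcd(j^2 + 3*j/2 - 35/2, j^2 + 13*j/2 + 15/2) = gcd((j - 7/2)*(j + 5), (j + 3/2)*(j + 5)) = j + 5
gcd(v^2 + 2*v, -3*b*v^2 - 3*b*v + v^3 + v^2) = v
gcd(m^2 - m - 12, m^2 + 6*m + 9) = m + 3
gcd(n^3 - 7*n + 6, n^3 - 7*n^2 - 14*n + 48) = n^2 + n - 6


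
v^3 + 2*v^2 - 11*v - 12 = (v - 3)*(v + 1)*(v + 4)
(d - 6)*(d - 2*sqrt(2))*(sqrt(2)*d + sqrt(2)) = sqrt(2)*d^3 - 5*sqrt(2)*d^2 - 4*d^2 - 6*sqrt(2)*d + 20*d + 24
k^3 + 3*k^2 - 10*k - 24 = (k - 3)*(k + 2)*(k + 4)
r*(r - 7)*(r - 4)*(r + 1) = r^4 - 10*r^3 + 17*r^2 + 28*r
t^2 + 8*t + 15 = (t + 3)*(t + 5)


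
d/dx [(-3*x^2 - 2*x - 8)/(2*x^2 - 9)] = 2*(2*x^2 + 43*x + 9)/(4*x^4 - 36*x^2 + 81)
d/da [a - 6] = 1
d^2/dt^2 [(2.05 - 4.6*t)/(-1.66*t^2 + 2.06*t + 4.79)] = ((25.758 - 45.816*t)*(-1.66*t^2 + 2.06*t + 4.79) - (3.32*t - 2.06)*(4.6*t - 2.05)*(6.64*t - 4.12))/(-1.66*t^2 + 2.06*t + 4.79)^3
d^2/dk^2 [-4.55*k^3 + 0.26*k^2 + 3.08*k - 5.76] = 0.52 - 27.3*k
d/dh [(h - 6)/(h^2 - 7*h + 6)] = -1/(h^2 - 2*h + 1)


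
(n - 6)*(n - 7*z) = n^2 - 7*n*z - 6*n + 42*z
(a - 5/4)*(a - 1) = a^2 - 9*a/4 + 5/4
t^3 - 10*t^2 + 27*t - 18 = (t - 6)*(t - 3)*(t - 1)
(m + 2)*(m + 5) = m^2 + 7*m + 10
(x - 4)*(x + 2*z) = x^2 + 2*x*z - 4*x - 8*z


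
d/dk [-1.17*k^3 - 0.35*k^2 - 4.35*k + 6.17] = -3.51*k^2 - 0.7*k - 4.35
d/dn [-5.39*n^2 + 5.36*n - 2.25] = 5.36 - 10.78*n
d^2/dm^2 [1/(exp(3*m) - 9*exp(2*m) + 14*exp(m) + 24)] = ((-9*exp(2*m) + 36*exp(m) - 14)*(exp(3*m) - 9*exp(2*m) + 14*exp(m) + 24) + 2*(3*exp(2*m) - 18*exp(m) + 14)^2*exp(m))*exp(m)/(exp(3*m) - 9*exp(2*m) + 14*exp(m) + 24)^3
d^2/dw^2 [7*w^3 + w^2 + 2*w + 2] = 42*w + 2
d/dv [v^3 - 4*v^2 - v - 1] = 3*v^2 - 8*v - 1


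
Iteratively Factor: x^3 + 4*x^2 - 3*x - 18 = (x + 3)*(x^2 + x - 6) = (x - 2)*(x + 3)*(x + 3)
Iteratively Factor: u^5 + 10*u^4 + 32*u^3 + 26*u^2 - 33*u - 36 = (u - 1)*(u^4 + 11*u^3 + 43*u^2 + 69*u + 36) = (u - 1)*(u + 1)*(u^3 + 10*u^2 + 33*u + 36) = (u - 1)*(u + 1)*(u + 3)*(u^2 + 7*u + 12) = (u - 1)*(u + 1)*(u + 3)*(u + 4)*(u + 3)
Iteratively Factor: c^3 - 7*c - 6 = (c + 1)*(c^2 - c - 6) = (c + 1)*(c + 2)*(c - 3)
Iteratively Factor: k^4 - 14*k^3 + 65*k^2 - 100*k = (k - 4)*(k^3 - 10*k^2 + 25*k) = (k - 5)*(k - 4)*(k^2 - 5*k) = (k - 5)^2*(k - 4)*(k)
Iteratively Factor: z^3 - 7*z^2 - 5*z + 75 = (z + 3)*(z^2 - 10*z + 25) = (z - 5)*(z + 3)*(z - 5)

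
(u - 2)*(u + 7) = u^2 + 5*u - 14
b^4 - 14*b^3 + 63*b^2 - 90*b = b*(b - 6)*(b - 5)*(b - 3)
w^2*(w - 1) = w^3 - w^2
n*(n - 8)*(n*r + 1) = n^3*r - 8*n^2*r + n^2 - 8*n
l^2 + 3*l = l*(l + 3)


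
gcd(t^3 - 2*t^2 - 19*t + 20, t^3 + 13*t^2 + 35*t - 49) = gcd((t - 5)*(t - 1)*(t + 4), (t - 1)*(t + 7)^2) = t - 1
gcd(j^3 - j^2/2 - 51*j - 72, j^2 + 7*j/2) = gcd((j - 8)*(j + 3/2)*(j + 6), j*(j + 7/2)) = 1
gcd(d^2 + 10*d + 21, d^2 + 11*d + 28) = d + 7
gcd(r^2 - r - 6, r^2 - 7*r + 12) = r - 3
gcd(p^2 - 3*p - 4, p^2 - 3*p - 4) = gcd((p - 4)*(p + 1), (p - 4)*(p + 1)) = p^2 - 3*p - 4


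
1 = 1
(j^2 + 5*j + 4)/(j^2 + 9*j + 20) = (j + 1)/(j + 5)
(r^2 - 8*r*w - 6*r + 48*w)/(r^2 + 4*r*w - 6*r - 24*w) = (r - 8*w)/(r + 4*w)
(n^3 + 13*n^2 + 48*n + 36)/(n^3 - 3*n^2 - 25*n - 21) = (n^2 + 12*n + 36)/(n^2 - 4*n - 21)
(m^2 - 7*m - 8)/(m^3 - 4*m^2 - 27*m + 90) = (m^2 - 7*m - 8)/(m^3 - 4*m^2 - 27*m + 90)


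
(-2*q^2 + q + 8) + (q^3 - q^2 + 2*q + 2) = q^3 - 3*q^2 + 3*q + 10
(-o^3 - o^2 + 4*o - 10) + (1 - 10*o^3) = -11*o^3 - o^2 + 4*o - 9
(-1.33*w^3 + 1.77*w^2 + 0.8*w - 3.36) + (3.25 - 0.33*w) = -1.33*w^3 + 1.77*w^2 + 0.47*w - 0.11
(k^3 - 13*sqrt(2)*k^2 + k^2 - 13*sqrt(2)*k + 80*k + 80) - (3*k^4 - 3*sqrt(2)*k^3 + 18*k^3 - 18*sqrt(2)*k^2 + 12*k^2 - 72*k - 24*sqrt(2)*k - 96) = -3*k^4 - 17*k^3 + 3*sqrt(2)*k^3 - 11*k^2 + 5*sqrt(2)*k^2 + 11*sqrt(2)*k + 152*k + 176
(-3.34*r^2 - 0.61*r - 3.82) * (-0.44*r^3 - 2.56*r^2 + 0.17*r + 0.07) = 1.4696*r^5 + 8.8188*r^4 + 2.6746*r^3 + 9.4417*r^2 - 0.6921*r - 0.2674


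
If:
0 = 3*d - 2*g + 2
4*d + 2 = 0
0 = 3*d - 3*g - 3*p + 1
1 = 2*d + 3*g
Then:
No Solution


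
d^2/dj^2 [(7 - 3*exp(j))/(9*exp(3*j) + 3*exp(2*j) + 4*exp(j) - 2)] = (-972*exp(6*j) + 4860*exp(5*j) + 2484*exp(4*j) + 90*exp(3*j) + 1278*exp(2*j) + 256*exp(j) + 44)*exp(j)/(729*exp(9*j) + 729*exp(8*j) + 1215*exp(7*j) + 189*exp(6*j) + 216*exp(5*j) - 342*exp(4*j) + 28*exp(3*j) - 60*exp(2*j) + 48*exp(j) - 8)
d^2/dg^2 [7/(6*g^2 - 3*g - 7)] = 42*(12*g^2 - 6*g - 3*(4*g - 1)^2 - 14)/(-6*g^2 + 3*g + 7)^3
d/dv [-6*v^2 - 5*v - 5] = -12*v - 5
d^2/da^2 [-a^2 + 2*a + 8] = -2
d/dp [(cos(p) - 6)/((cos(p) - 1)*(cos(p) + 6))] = (cos(p)^2 - 12*cos(p) - 24)*sin(p)/((cos(p) - 1)^2*(cos(p) + 6)^2)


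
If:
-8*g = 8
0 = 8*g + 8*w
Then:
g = -1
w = 1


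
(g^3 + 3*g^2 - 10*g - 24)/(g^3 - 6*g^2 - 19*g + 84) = (g + 2)/(g - 7)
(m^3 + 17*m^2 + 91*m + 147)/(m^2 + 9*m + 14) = (m^2 + 10*m + 21)/(m + 2)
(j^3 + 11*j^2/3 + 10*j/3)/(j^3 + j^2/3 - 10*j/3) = (3*j + 5)/(3*j - 5)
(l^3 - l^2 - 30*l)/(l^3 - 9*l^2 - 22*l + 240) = l/(l - 8)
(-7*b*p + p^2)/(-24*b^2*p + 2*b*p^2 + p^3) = (-7*b + p)/(-24*b^2 + 2*b*p + p^2)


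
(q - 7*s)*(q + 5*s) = q^2 - 2*q*s - 35*s^2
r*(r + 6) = r^2 + 6*r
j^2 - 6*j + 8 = (j - 4)*(j - 2)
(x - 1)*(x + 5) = x^2 + 4*x - 5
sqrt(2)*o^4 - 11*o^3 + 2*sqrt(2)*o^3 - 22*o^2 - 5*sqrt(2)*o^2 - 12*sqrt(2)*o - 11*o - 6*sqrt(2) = (o + 1)^2*(o - 6*sqrt(2))*(sqrt(2)*o + 1)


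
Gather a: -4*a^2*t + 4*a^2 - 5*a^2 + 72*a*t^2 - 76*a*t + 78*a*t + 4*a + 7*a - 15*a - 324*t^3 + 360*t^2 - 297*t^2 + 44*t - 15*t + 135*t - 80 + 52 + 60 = a^2*(-4*t - 1) + a*(72*t^2 + 2*t - 4) - 324*t^3 + 63*t^2 + 164*t + 32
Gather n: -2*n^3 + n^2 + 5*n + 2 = -2*n^3 + n^2 + 5*n + 2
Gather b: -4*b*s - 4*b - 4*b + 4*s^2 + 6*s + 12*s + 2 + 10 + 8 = b*(-4*s - 8) + 4*s^2 + 18*s + 20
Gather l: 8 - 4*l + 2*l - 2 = 6 - 2*l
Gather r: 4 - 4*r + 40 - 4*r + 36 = 80 - 8*r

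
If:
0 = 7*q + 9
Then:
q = -9/7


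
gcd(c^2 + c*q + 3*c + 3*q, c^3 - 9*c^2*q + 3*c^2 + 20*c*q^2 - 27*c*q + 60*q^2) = c + 3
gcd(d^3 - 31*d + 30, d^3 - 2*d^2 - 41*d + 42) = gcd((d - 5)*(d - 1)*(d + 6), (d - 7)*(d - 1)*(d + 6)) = d^2 + 5*d - 6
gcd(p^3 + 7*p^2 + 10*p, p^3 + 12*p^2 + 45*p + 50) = p^2 + 7*p + 10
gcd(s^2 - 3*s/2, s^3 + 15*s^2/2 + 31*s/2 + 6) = 1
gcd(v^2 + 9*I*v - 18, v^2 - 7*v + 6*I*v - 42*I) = v + 6*I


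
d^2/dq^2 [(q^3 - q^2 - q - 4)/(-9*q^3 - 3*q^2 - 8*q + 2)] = 2*(108*q^6 + 459*q^5 + 1701*q^4 + 833*q^3 + 1146*q^2 + 510*q + 300)/(729*q^9 + 729*q^8 + 2187*q^7 + 837*q^6 + 1620*q^5 - 342*q^4 + 332*q^3 - 348*q^2 + 96*q - 8)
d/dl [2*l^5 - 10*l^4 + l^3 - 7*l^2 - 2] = l*(10*l^3 - 40*l^2 + 3*l - 14)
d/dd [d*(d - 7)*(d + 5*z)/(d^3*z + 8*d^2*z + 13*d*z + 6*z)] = (-5*d^3*z + 15*d^3 + 75*d^2*z + 11*d^2 + 270*d*z - 84*d - 210*z)/(z*(d^5 + 15*d^4 + 75*d^3 + 145*d^2 + 120*d + 36))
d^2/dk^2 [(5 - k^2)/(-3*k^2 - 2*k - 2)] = 2*(-6*k^3 - 153*k^2 - 90*k + 14)/(27*k^6 + 54*k^5 + 90*k^4 + 80*k^3 + 60*k^2 + 24*k + 8)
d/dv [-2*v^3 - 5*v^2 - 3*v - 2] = -6*v^2 - 10*v - 3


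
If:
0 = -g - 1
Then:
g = -1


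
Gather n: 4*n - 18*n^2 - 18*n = -18*n^2 - 14*n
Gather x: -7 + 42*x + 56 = 42*x + 49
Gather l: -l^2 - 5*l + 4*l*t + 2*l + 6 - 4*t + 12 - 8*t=-l^2 + l*(4*t - 3) - 12*t + 18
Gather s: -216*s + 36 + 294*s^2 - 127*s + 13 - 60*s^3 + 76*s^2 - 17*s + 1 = -60*s^3 + 370*s^2 - 360*s + 50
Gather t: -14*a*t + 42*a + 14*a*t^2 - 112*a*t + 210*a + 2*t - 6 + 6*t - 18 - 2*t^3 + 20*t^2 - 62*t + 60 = 252*a - 2*t^3 + t^2*(14*a + 20) + t*(-126*a - 54) + 36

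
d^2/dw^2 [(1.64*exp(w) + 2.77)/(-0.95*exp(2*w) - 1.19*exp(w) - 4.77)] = (-1.4801*exp(4*w) - 8.14568*exp(3*w) + 35.195505*exp(2*w) + 55.595555*exp(w) - 21.591405)*exp(w)/(0.857375*exp(6*w) + 3.221925*exp(5*w) + 16.95066*exp(4*w) + 34.040069*exp(3*w) + 85.110156*exp(2*w) + 81.227853*exp(w) + 108.531333)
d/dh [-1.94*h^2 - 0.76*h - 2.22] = -3.88*h - 0.76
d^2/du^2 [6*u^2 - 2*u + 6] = 12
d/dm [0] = 0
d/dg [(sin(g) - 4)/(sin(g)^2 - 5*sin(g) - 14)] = (8*sin(g) + cos(g)^2 - 35)*cos(g)/((sin(g) - 7)^2*(sin(g) + 2)^2)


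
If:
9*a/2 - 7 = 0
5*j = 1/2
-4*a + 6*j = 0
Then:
No Solution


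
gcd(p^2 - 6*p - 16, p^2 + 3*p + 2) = p + 2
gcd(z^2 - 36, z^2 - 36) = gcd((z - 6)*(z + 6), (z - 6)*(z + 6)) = z^2 - 36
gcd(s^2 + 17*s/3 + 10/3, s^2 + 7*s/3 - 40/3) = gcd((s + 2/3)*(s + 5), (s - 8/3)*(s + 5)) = s + 5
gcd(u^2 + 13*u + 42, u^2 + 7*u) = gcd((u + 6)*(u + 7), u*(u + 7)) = u + 7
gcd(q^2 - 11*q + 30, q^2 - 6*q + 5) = q - 5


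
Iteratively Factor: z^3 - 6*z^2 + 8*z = (z - 2)*(z^2 - 4*z) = z*(z - 2)*(z - 4)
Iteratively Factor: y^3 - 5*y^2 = (y)*(y^2 - 5*y) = y*(y - 5)*(y)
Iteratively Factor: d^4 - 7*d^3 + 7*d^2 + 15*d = (d - 3)*(d^3 - 4*d^2 - 5*d) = (d - 5)*(d - 3)*(d^2 + d) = d*(d - 5)*(d - 3)*(d + 1)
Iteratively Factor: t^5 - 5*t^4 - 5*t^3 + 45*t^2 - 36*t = (t + 3)*(t^4 - 8*t^3 + 19*t^2 - 12*t) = t*(t + 3)*(t^3 - 8*t^2 + 19*t - 12) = t*(t - 1)*(t + 3)*(t^2 - 7*t + 12) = t*(t - 4)*(t - 1)*(t + 3)*(t - 3)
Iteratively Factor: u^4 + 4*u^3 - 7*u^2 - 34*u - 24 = (u + 2)*(u^3 + 2*u^2 - 11*u - 12) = (u + 1)*(u + 2)*(u^2 + u - 12) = (u - 3)*(u + 1)*(u + 2)*(u + 4)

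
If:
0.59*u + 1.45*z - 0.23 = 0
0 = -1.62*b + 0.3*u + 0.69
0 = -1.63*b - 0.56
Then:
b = -0.34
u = -4.16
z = 1.85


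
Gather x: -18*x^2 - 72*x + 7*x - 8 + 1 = -18*x^2 - 65*x - 7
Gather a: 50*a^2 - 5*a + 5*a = 50*a^2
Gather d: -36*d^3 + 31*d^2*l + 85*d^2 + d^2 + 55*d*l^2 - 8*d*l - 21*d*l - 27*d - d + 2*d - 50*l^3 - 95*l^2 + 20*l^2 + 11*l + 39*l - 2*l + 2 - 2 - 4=-36*d^3 + d^2*(31*l + 86) + d*(55*l^2 - 29*l - 26) - 50*l^3 - 75*l^2 + 48*l - 4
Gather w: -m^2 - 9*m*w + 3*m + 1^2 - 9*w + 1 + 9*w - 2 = -m^2 - 9*m*w + 3*m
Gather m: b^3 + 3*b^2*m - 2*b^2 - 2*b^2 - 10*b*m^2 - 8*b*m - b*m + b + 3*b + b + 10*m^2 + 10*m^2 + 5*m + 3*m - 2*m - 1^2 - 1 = b^3 - 4*b^2 + 5*b + m^2*(20 - 10*b) + m*(3*b^2 - 9*b + 6) - 2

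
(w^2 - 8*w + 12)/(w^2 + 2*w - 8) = (w - 6)/(w + 4)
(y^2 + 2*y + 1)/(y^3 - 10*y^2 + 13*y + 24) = (y + 1)/(y^2 - 11*y + 24)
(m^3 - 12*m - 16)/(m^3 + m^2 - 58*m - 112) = (m^2 - 2*m - 8)/(m^2 - m - 56)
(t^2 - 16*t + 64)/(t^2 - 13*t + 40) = (t - 8)/(t - 5)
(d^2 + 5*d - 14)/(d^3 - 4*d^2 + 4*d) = (d + 7)/(d*(d - 2))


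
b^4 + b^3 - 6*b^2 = b^2*(b - 2)*(b + 3)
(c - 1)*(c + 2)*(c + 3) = c^3 + 4*c^2 + c - 6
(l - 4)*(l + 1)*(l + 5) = l^3 + 2*l^2 - 19*l - 20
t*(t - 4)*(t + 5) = t^3 + t^2 - 20*t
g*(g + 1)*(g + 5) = g^3 + 6*g^2 + 5*g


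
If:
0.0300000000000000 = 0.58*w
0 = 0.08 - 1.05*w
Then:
No Solution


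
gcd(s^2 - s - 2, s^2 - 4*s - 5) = s + 1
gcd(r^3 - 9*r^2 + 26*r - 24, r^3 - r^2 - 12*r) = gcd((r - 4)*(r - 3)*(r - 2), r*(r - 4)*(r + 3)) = r - 4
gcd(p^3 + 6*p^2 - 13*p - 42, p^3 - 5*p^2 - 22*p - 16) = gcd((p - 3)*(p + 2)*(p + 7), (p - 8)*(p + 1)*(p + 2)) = p + 2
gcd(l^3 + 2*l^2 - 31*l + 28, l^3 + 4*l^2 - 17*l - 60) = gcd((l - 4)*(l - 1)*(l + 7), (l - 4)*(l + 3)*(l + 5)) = l - 4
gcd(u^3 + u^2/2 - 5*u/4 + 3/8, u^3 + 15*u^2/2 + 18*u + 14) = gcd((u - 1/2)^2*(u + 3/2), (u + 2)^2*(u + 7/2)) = 1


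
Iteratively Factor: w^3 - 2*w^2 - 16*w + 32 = (w - 4)*(w^2 + 2*w - 8) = (w - 4)*(w + 4)*(w - 2)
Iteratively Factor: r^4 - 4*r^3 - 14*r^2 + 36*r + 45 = (r + 1)*(r^3 - 5*r^2 - 9*r + 45) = (r - 5)*(r + 1)*(r^2 - 9) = (r - 5)*(r - 3)*(r + 1)*(r + 3)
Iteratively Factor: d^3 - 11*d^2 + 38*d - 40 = (d - 2)*(d^2 - 9*d + 20) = (d - 4)*(d - 2)*(d - 5)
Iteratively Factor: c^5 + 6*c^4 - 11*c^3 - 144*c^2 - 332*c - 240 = (c + 3)*(c^4 + 3*c^3 - 20*c^2 - 84*c - 80) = (c + 2)*(c + 3)*(c^3 + c^2 - 22*c - 40) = (c + 2)*(c + 3)*(c + 4)*(c^2 - 3*c - 10) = (c - 5)*(c + 2)*(c + 3)*(c + 4)*(c + 2)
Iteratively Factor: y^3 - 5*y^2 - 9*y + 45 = (y + 3)*(y^2 - 8*y + 15) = (y - 5)*(y + 3)*(y - 3)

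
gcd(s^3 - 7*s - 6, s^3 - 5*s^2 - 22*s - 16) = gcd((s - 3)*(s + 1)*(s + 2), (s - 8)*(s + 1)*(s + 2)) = s^2 + 3*s + 2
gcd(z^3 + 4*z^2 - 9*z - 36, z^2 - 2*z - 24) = z + 4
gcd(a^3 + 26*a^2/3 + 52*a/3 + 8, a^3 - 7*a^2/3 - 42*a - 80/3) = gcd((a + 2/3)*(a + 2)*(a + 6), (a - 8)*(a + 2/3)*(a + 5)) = a + 2/3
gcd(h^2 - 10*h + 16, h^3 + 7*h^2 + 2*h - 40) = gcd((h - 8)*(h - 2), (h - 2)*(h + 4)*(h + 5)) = h - 2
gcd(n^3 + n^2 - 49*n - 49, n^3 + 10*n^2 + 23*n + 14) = n^2 + 8*n + 7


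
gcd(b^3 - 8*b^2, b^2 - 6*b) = b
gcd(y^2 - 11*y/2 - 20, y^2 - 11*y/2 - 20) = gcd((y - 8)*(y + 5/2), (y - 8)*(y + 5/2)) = y^2 - 11*y/2 - 20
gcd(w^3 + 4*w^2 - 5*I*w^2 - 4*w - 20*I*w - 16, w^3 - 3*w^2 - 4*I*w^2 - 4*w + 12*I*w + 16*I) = w - 4*I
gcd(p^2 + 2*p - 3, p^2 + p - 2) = p - 1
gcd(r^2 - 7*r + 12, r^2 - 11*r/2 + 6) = r - 4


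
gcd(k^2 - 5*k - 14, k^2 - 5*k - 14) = k^2 - 5*k - 14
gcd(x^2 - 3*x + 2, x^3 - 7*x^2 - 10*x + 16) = x - 1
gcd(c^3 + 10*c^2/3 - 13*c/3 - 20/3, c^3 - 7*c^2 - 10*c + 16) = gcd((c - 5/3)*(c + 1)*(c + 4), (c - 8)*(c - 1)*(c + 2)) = 1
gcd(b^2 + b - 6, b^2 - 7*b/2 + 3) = b - 2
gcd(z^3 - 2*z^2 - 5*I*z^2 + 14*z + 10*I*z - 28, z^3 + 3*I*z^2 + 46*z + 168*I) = z - 7*I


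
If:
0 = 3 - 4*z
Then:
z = 3/4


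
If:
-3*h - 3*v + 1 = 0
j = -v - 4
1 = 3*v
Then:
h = 0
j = -13/3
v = 1/3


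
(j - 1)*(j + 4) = j^2 + 3*j - 4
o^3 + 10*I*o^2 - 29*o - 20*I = (o + I)*(o + 4*I)*(o + 5*I)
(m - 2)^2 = m^2 - 4*m + 4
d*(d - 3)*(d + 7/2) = d^3 + d^2/2 - 21*d/2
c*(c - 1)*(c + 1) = c^3 - c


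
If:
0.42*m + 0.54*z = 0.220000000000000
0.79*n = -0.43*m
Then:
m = 0.523809523809524 - 1.28571428571429*z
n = 0.699819168173599*z - 0.285111512959614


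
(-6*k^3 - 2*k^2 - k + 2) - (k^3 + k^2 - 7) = -7*k^3 - 3*k^2 - k + 9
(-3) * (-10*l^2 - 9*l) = 30*l^2 + 27*l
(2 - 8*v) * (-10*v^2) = 80*v^3 - 20*v^2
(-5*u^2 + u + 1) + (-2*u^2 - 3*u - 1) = -7*u^2 - 2*u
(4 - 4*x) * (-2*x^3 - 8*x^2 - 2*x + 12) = 8*x^4 + 24*x^3 - 24*x^2 - 56*x + 48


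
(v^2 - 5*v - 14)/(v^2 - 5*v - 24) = (-v^2 + 5*v + 14)/(-v^2 + 5*v + 24)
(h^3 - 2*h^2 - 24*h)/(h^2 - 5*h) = (h^2 - 2*h - 24)/(h - 5)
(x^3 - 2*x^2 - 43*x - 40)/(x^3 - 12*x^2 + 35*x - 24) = (x^2 + 6*x + 5)/(x^2 - 4*x + 3)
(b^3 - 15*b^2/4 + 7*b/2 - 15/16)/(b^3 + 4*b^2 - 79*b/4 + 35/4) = (b - 3/4)/(b + 7)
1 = 1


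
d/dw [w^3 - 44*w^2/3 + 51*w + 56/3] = 3*w^2 - 88*w/3 + 51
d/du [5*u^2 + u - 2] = 10*u + 1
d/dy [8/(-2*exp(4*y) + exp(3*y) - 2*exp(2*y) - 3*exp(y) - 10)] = (64*exp(3*y) - 24*exp(2*y) + 32*exp(y) + 24)*exp(y)/(2*exp(4*y) - exp(3*y) + 2*exp(2*y) + 3*exp(y) + 10)^2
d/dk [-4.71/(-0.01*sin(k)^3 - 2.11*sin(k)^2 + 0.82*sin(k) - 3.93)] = (-0.1413*sin(k)^2 - 19.8762*sin(k) + 3.8622)*cos(k)/(0.01*sin(k)^3 + 2.11*sin(k)^2 - 0.82*sin(k) + 3.93)^2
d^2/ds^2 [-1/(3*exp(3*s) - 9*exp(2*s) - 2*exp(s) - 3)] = (2*(-9*exp(2*s) + 18*exp(s) + 2)^2*exp(s) + (27*exp(2*s) - 36*exp(s) - 2)*(-3*exp(3*s) + 9*exp(2*s) + 2*exp(s) + 3))*exp(s)/(-3*exp(3*s) + 9*exp(2*s) + 2*exp(s) + 3)^3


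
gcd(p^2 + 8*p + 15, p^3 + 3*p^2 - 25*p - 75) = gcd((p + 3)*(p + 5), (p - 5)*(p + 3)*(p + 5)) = p^2 + 8*p + 15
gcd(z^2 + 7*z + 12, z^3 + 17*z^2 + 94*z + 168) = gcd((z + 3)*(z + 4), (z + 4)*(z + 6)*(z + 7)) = z + 4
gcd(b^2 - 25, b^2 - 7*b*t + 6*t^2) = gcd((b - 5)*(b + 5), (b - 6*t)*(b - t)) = 1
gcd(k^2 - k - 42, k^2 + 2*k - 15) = 1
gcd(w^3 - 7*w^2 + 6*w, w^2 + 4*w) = w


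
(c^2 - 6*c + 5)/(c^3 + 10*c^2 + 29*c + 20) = (c^2 - 6*c + 5)/(c^3 + 10*c^2 + 29*c + 20)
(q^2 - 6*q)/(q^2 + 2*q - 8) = q*(q - 6)/(q^2 + 2*q - 8)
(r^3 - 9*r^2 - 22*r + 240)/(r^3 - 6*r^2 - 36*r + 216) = (r^2 - 3*r - 40)/(r^2 - 36)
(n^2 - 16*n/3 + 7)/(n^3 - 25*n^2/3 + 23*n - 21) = 1/(n - 3)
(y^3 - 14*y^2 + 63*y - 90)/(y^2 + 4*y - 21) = (y^2 - 11*y + 30)/(y + 7)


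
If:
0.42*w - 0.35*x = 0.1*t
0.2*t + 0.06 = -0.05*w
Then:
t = -0.196629213483146*x - 0.28314606741573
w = 0.786516853932584*x - 0.0674157303370786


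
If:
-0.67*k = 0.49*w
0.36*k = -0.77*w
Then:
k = 0.00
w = 0.00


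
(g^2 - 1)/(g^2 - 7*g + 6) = (g + 1)/(g - 6)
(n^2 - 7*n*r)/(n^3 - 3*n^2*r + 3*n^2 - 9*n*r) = (n - 7*r)/(n^2 - 3*n*r + 3*n - 9*r)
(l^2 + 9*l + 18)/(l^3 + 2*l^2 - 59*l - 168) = (l + 6)/(l^2 - l - 56)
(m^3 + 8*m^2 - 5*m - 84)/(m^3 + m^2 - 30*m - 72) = (m^2 + 4*m - 21)/(m^2 - 3*m - 18)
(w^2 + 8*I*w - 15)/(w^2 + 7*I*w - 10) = (w + 3*I)/(w + 2*I)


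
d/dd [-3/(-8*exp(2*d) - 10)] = -12*exp(2*d)/(4*exp(2*d) + 5)^2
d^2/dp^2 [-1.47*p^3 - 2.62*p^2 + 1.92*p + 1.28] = -8.82*p - 5.24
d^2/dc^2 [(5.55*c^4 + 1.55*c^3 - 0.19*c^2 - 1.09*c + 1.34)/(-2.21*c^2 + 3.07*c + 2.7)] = (-54.21351*c^6 + 225.93051*c^5 - 115.14807*c^4 - 770.552566*c^3 - 595.067484*c^2 + 25.776168*c - 56.550112)/(10.793861*c^6 - 44.982561*c^5 + 22.925877*c^4 + 80.977697*c^3 - 28.00899*c^2 - 67.1409*c - 19.683)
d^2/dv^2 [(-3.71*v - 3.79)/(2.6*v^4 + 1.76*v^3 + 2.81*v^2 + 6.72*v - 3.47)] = (-300.9552*v^7 - 784.03936*v^6 - 751.875336*v^5 - 360.456504*v^4 - 1205.040342*v^3 - 1130.720946*v^2 - 785.332278*v - 589.233506)/(17.576*v^12 + 35.6928*v^11 + 81.14808*v^10 + 218.884736*v^9 + 201.835068*v^8 + 303.444624*v^7 + 389.473217*v^6 - 69.1127040000001*v^5 + 146.163627*v^4 - 26.1078240000001*v^3 - 368.594157*v^2 + 242.744544*v - 41.781923)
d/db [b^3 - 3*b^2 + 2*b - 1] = 3*b^2 - 6*b + 2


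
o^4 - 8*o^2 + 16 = (o - 2)^2*(o + 2)^2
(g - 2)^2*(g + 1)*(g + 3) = g^4 - 9*g^2 + 4*g + 12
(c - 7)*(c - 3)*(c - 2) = c^3 - 12*c^2 + 41*c - 42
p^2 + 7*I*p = p*(p + 7*I)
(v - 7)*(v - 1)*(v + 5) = v^3 - 3*v^2 - 33*v + 35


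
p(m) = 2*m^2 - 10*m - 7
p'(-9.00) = -46.00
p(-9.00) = 245.00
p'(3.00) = 2.00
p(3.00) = -19.00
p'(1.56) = -3.76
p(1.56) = -17.73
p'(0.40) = -8.40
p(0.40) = -10.68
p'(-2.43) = -19.72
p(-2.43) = 29.11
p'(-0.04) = -10.16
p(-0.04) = -6.60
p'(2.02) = -1.92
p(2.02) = -19.04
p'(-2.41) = -19.64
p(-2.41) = 28.72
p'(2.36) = -0.56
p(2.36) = -19.46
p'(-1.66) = -16.64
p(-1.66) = 15.11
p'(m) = 4*m - 10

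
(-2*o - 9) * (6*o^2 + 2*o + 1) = -12*o^3 - 58*o^2 - 20*o - 9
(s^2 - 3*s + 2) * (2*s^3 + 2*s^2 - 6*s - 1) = 2*s^5 - 4*s^4 - 8*s^3 + 21*s^2 - 9*s - 2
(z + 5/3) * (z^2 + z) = z^3 + 8*z^2/3 + 5*z/3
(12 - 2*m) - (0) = 12 - 2*m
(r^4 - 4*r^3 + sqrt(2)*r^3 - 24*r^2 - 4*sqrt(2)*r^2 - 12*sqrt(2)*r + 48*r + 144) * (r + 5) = r^5 + r^4 + sqrt(2)*r^4 - 44*r^3 + sqrt(2)*r^3 - 72*r^2 - 32*sqrt(2)*r^2 - 60*sqrt(2)*r + 384*r + 720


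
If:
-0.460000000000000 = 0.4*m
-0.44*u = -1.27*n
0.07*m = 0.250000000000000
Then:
No Solution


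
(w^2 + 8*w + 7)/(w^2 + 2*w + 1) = (w + 7)/(w + 1)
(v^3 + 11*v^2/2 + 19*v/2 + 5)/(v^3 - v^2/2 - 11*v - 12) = (2*v^2 + 7*v + 5)/(2*v^2 - 5*v - 12)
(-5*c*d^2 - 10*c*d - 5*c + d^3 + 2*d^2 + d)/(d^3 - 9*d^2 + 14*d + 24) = (-5*c*d - 5*c + d^2 + d)/(d^2 - 10*d + 24)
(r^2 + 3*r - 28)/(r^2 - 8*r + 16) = (r + 7)/(r - 4)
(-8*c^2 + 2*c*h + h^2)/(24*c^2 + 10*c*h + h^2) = (-2*c + h)/(6*c + h)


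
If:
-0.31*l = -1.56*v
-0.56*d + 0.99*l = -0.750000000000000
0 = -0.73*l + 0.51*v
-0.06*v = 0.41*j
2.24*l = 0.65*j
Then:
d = 1.34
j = 0.00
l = 0.00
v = 0.00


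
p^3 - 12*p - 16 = (p - 4)*(p + 2)^2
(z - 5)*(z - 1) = z^2 - 6*z + 5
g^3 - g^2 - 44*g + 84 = (g - 6)*(g - 2)*(g + 7)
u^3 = u^3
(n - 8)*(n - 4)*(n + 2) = n^3 - 10*n^2 + 8*n + 64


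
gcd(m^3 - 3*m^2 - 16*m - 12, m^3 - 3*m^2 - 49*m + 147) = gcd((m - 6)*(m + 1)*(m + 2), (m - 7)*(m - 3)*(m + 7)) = 1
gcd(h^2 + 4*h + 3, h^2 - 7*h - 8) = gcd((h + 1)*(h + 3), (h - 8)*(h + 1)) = h + 1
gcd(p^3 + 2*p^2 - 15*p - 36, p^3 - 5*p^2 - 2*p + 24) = p - 4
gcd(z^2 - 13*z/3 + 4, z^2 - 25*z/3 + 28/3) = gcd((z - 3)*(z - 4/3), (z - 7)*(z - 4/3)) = z - 4/3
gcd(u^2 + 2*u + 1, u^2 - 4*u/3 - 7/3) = u + 1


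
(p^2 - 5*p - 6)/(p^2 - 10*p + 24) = (p + 1)/(p - 4)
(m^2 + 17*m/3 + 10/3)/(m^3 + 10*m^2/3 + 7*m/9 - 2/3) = 3*(m + 5)/(3*m^2 + 8*m - 3)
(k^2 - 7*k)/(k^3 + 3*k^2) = (k - 7)/(k*(k + 3))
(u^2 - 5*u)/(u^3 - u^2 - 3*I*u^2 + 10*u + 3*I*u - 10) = u*(u - 5)/(u^3 - u^2*(1 + 3*I) + u*(10 + 3*I) - 10)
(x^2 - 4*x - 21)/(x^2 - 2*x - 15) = (x - 7)/(x - 5)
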